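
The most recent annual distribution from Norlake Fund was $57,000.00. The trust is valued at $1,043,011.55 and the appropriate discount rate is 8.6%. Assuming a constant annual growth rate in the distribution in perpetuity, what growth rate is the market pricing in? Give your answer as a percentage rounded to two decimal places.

2.97%

P = D₀(1+g)/(r−g) ⇒ P(r−g) = D₀(1+g) ⇒ g(P+D₀) = P·r − D₀
g = (P·r − D₀)/(P + D₀) = ($1,043,011.55×0.086 − $57,000.00) / ($1,043,011.55 + $57,000.00) = 0.029726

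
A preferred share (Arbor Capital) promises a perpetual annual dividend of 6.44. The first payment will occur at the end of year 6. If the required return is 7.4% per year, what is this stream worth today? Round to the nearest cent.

Value at end of year 5: C / r = 6.44 / 0.074 = 87.0270
Discount to today: PV = 87.0270 / (1 + 0.074)^5 = 87.0270 / 1.428964 = 60.90

60.90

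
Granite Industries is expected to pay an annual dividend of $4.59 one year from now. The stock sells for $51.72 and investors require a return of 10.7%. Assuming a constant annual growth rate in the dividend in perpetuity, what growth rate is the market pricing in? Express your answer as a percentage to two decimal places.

P = D₁/(r−g) ⇒ g = r − D₁/P = 0.107 − $4.59/$51.72 = 0.018253

1.83%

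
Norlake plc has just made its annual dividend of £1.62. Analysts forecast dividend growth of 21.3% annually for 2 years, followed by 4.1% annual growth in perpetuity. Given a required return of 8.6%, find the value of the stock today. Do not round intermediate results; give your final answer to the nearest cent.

£50.58

D_1 = 1.96506
D_2 = 2.38362
Terminal value at year 2: TV = D_2×(1+g_2)/(r−g_2) = 2.48135/0.045 = 55.14102
P_0 = D_1/(1+r)^1 + D_2/(1+r)^2 + TV/(1+r)^2
    = 1.80945 + 2.02105 + 46.75361 = 50.58411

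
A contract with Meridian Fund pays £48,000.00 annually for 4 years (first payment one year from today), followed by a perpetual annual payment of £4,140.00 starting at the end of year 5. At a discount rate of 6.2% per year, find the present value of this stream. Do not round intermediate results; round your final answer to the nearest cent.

PV of 4-year annuity: £48,000.00 × [1 − (1+0.062)^−4] / 0.062 = 165566.17532
Perpetuity value at year 4: £4,140.00 / 0.062 = 66774.19355
PV of perpetuity: 66774.19355 / (1+0.062)^4 = 52494.11093
Total PV = 165566.17532 + 52494.11093 = 218060.28624

£218060.29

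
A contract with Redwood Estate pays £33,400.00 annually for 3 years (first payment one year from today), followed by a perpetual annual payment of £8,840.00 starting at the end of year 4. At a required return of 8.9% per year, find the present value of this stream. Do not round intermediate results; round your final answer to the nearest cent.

PV of 3-year annuity: £33,400.00 × [1 − (1+0.089)^−3] / 0.089 = 84696.14735
Perpetuity value at year 3: £8,840.00 / 0.089 = 99325.84270
PV of perpetuity: 99325.84270 / (1+0.089)^3 = 76909.25759
Total PV = 84696.14735 + 76909.25759 = 161605.40494

£161605.40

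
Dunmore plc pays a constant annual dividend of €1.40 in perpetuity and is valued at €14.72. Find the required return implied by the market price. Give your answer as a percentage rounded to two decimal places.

P = C/r ⇒ r = C/P = €1.40/€14.72 = 0.095109

9.51%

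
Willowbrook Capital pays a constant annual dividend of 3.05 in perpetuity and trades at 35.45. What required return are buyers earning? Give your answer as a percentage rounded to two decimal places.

8.60%

P = C/r ⇒ r = C/P = 3.05/35.45 = 0.086037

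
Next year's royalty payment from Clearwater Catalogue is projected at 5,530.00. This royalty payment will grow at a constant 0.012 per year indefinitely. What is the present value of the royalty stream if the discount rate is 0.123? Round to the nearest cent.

Growing perpetuity: P = D₁ / (r − g) = 5,530.0000 / (0.123 − 0.012) = 49,819.82

49819.82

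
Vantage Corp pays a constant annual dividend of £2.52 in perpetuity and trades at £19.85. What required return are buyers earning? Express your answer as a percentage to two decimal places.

P = C/r ⇒ r = C/P = £2.52/£19.85 = 0.126952

12.70%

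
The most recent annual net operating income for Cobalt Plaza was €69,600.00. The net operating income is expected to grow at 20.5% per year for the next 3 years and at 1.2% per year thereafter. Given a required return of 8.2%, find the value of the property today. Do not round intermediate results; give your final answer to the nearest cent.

€1649832.08

D_1 = 83868.00000
D_2 = 101060.94000
D_3 = 121778.43270
Terminal value at year 3: TV = D_3×(1+g_2)/(r−g_2) = 123239.77389/0.07 = 1760568.19846
P_0 = D_1/(1+r)^1 + D_2/(1+r)^2 + D_3/(1+r)^3 + TV/(1+r)^3
    = 77512.01479 + 86323.45455 + 96136.56444 + 1389860.04596 = 1649832.07973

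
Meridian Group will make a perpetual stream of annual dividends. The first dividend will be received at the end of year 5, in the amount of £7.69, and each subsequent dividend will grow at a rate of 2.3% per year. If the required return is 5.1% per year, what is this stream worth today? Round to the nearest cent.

£225.09

Value at end of year 4: C₁ / (r − g) = £7.69 / (0.051 − 0.023) = £274.6429
Discount to today: PV = £274.6429 / (1 + 0.051)^4 = £274.6429 / 1.220143 = £225.09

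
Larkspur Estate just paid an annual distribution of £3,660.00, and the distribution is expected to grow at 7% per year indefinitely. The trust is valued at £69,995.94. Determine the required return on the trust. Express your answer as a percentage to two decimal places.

12.59%

D₁ = £3,660.00 × 1.07 = £3,916.2000
P = D₁/(r − g) ⇒ r = D₁/P + g = £3,916.2000/£69,995.94 + 0.07 = 0.055949 + 0.07 = 0.125949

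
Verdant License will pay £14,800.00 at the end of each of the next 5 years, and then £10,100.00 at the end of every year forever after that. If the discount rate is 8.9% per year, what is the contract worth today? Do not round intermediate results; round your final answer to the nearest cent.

PV of 5-year annuity: £14,800.00 × [1 − (1+0.089)^−5] / 0.089 = 57716.51684
Perpetuity value at year 5: £10,100.00 / 0.089 = 113483.14607
PV of perpetuity: 113483.14607 / (1+0.089)^5 = 74095.52309
Total PV = 57716.51684 + 74095.52309 = 131812.03993

£131812.04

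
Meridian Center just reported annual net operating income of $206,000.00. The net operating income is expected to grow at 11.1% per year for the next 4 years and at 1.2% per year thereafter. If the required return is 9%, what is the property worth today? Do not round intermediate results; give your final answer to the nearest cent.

$3749178.16

D_1 = 228866.00000
D_2 = 254270.12600
D_3 = 282494.10999
D_4 = 313850.95619
Terminal value at year 4: TV = D_4×(1+g_2)/(r−g_2) = 317617.16767/0.078 = 4072014.97011
P_0 = D_1/(1+r)^1 + D_2/(1+r)^2 + D_3/(1+r)^3 + D_4/(1+r)^4 + TV/(1+r)^4
    = 209968.80734 + 214014.07794 + 218137.28495 + 222339.92989 + 2884718.06466 = 3749178.16477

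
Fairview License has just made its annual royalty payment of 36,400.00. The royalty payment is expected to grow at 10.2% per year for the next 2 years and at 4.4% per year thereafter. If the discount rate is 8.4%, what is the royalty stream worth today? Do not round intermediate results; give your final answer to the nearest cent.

1056476.42

D_1 = 40112.80000
D_2 = 44204.30560
Terminal value at year 2: TV = D_2×(1+g_2)/(r−g_2) = 46149.29505/0.04 = 1153732.37616
P_0 = D_1/(1+r)^1 + D_2/(1+r)^2 + TV/(1+r)^2
    = 37004.42804 + 37618.89272 + 981853.09990 = 1056476.42066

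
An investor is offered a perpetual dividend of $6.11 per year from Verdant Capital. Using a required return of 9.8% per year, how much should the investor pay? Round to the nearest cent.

$62.35

Level perpetuity: PV = C / r = $6.11 / 0.098 = $62.35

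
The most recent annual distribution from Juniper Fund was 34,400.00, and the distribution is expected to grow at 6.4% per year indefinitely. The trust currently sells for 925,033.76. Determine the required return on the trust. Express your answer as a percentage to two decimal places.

D₁ = 34,400.00 × 1.064 = 36,601.6000
P = D₁/(r − g) ⇒ r = D₁/P + g = 36,601.6000/925,033.76 + 0.064 = 0.039568 + 0.064 = 0.103568

10.36%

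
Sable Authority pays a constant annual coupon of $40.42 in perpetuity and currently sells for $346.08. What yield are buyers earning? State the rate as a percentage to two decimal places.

11.68%

P = C/r ⇒ r = C/P = $40.42/$346.08 = 0.116794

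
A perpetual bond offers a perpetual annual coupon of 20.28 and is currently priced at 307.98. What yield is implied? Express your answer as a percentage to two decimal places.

6.58%

P = C/r ⇒ r = C/P = 20.28/307.98 = 0.065848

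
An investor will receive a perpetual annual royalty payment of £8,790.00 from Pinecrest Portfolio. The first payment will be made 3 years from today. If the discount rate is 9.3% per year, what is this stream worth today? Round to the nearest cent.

Value at end of year 2: C / r = £8,790.00 / 0.093 = £94,516.1290
Discount to today: PV = £94,516.1290 / (1 + 0.093)^2 = £94,516.1290 / 1.194649 = £79,116.23

£79116.23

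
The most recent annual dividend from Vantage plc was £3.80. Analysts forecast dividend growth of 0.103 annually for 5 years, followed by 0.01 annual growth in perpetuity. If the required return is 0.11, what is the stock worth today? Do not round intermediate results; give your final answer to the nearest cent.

£55.83

D_1 = 4.19140
D_2 = 4.62311
D_3 = 5.09929
D_4 = 5.62452
D_5 = 6.20385
Terminal value at year 5: TV = D_5×(1+g_2)/(r−g_2) = 6.26589/0.1 = 62.65887
P_0 = D_1/(1+r)^1 + D_2/(1+r)^2 + D_3/(1+r)^3 + D_4/(1+r)^4 + D_5/(1+r)^5 + TV/(1+r)^5
    = 3.77604 + 3.75222 + 3.72856 + 3.70505 + 3.68168 + 37.18499 = 55.82854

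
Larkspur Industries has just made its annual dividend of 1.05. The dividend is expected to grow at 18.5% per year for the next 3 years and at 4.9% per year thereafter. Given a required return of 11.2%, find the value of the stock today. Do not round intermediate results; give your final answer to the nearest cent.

D_1 = 1.24425
D_2 = 1.47444
D_3 = 1.74721
Terminal value at year 3: TV = D_3×(1+g_2)/(r−g_2) = 1.83282/0.063 = 29.09238
P_0 = D_1/(1+r)^1 + D_2/(1+r)^2 + D_3/(1+r)^3 + TV/(1+r)^3
    = 1.11893 + 1.19238 + 1.27066 + 21.15753 = 24.73950

24.74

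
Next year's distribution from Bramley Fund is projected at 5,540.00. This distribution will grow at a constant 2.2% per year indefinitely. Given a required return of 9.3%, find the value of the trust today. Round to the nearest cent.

78028.17

Growing perpetuity: P = D₁ / (r − g) = 5,540.0000 / (0.093 − 0.022) = 78,028.17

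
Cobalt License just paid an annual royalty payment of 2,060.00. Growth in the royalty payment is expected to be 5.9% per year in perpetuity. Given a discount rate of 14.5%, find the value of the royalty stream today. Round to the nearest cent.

D₁ = D₀ × (1 + g) = 2,060.00 × 1.059 = 2,181.5400
Growing perpetuity: P = D₁ / (r − g) = 2,181.5400 / (0.145 − 0.059) = 25,366.74

25366.74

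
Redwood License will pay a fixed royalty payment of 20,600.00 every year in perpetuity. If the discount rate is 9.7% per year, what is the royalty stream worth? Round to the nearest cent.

212371.13

Level perpetuity: PV = C / r = 20,600.00 / 0.097 = 212,371.13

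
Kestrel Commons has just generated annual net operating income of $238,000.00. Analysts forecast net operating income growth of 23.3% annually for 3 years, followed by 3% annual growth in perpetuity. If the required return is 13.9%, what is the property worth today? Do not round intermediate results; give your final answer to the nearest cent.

$3691494.64

D_1 = 293454.00000
D_2 = 361828.78200
D_3 = 446134.88821
Terminal value at year 3: TV = D_3×(1+g_2)/(r−g_2) = 459518.93485/0.109 = 4215770.04452
P_0 = D_1/(1+r)^1 + D_2/(1+r)^2 + D_3/(1+r)^3 + TV/(1+r)^3
    = 257641.79104 + 278904.59031 + 301922.17721 + 2853026.07826 = 3691494.63683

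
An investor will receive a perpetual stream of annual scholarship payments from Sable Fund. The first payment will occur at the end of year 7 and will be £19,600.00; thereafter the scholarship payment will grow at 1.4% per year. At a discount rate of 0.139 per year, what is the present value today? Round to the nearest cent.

£71813.11

Value at end of year 6: C₁ / (r − g) = £19,600.00 / (0.139 − 0.014) = £156,800.0000
Discount to today: PV = £156,800.0000 / (1 + 0.139)^6 = £156,800.0000 / 2.183445 = £71,813.11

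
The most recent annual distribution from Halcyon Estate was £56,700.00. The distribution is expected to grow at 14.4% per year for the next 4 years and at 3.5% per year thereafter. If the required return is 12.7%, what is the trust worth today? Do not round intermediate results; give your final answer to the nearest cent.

£912724.99

D_1 = 64864.80000
D_2 = 74205.33120
D_3 = 84890.89889
D_4 = 97115.18833
Terminal value at year 4: TV = D_4×(1+g_2)/(r−g_2) = 100514.21993/0.092 = 1092545.86875
P_0 = D_1/(1+r)^1 + D_2/(1+r)^2 + D_3/(1+r)^3 + D_4/(1+r)^4 + TV/(1+r)^4
    = 57555.27950 + 58423.46029 + 59304.73698 + 60199.30710 + 677242.20491 = 912724.98879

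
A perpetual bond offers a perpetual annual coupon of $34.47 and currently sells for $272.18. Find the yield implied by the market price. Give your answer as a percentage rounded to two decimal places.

P = C/r ⇒ r = C/P = $34.47/$272.18 = 0.126644

12.66%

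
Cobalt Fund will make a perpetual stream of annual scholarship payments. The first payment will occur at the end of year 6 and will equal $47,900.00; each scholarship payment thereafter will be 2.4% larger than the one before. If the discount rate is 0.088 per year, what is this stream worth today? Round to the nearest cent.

$490920.38

Value at end of year 5: C₁ / (r − g) = $47,900.00 / (0.088 − 0.024) = $748,437.5000
Discount to today: PV = $748,437.5000 / (1 + 0.088)^5 = $748,437.5000 / 1.524560 = $490,920.38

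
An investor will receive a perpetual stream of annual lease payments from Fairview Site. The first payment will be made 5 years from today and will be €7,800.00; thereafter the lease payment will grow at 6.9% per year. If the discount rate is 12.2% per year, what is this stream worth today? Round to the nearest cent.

Value at end of year 4: C₁ / (r − g) = €7,800.00 / (0.122 − 0.069) = €147,169.8113
Discount to today: PV = €147,169.8113 / (1 + 0.122)^4 = €147,169.8113 / 1.584789 = €92,863.98

€92863.98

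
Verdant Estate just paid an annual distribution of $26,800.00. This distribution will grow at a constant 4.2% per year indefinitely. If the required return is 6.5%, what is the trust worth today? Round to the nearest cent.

$1214156.52

D₁ = D₀ × (1 + g) = $26,800.00 × 1.042 = $27,925.6000
Growing perpetuity: P = D₁ / (r − g) = $27,925.6000 / (0.065 − 0.042) = $1,214,156.52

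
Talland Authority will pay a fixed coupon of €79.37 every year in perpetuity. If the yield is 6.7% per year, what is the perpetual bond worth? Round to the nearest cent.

Level perpetuity: PV = C / r = €79.37 / 0.067 = €1,184.63

€1184.63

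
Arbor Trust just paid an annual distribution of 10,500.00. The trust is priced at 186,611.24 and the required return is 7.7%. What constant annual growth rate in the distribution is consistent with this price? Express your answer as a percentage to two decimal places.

1.96%

P = D₀(1+g)/(r−g) ⇒ P(r−g) = D₀(1+g) ⇒ g(P+D₀) = P·r − D₀
g = (P·r − D₀)/(P + D₀) = (186,611.24×0.077 − 10,500.00) / (186,611.24 + 10,500.00) = 0.019629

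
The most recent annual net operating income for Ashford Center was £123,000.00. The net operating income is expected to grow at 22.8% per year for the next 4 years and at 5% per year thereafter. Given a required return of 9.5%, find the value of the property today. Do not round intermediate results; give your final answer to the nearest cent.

D_1 = 151044.00000
D_2 = 185482.03200
D_3 = 227771.93530
D_4 = 279703.93654
Terminal value at year 4: TV = D_4×(1+g_2)/(r−g_2) = 293689.13337/0.045 = 6526425.18601
P_0 = D_1/(1+r)^1 + D_2/(1+r)^2 + D_3/(1+r)^3 + D_4/(1+r)^4 + TV/(1+r)^4
    = 137939.72603 + 154694.04891 + 173483.37175 + 194554.86805 + 4539613.58774 = 5200285.60247

£5200285.60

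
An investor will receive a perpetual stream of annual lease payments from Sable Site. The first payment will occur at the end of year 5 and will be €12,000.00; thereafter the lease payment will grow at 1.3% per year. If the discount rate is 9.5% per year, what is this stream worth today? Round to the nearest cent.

€101791.36

Value at end of year 4: C₁ / (r − g) = €12,000.00 / (0.095 − 0.013) = €146,341.4634
Discount to today: PV = €146,341.4634 / (1 + 0.095)^4 = €146,341.4634 / 1.437661 = €101,791.36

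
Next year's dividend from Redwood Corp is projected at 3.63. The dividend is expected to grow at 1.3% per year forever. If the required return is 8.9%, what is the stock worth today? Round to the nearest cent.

Growing perpetuity: P = D₁ / (r − g) = 3.6300 / (0.089 − 0.013) = 47.76

47.76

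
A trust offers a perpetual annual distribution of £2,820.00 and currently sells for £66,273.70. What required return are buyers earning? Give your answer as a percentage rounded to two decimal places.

4.26%

P = C/r ⇒ r = C/P = £2,820.00/£66,273.70 = 0.042551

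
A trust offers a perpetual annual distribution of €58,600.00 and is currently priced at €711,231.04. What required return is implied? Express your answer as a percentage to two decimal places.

8.24%

P = C/r ⇒ r = C/P = €58,600.00/€711,231.04 = 0.082392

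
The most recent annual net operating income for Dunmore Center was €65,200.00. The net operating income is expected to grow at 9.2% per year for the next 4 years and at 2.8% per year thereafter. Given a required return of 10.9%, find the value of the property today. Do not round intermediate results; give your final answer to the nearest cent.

D_1 = 71198.40000
D_2 = 77748.65280
D_3 = 84901.52886
D_4 = 92712.46951
Terminal value at year 4: TV = D_4×(1+g_2)/(r−g_2) = 95308.41866/0.081 = 1176647.14394
P_0 = D_1/(1+r)^1 + D_2/(1+r)^2 + D_3/(1+r)^3 + D_4/(1+r)^4 + TV/(1+r)^4
    = 64200.54103 + 63216.40289 + 62247.35072 + 61293.15328 + 777893.35278 = 1028850.80070

€1028850.80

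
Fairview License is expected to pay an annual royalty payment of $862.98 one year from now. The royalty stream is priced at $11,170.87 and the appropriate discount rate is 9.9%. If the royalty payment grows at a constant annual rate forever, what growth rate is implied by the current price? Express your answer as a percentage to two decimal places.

P = D₁/(r−g) ⇒ g = r − D₁/P = 0.099 − $862.98/$11,170.87 = 0.021747

2.17%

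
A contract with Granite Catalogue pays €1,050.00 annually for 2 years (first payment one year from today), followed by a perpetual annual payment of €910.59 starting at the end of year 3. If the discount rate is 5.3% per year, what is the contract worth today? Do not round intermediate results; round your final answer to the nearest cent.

PV of 2-year annuity: €1,050.00 × [1 − (1+0.053)^−2] / 0.053 = 1944.11301
Perpetuity value at year 2: €910.59 / 0.053 = 17180.94340
PV of perpetuity: 17180.94340 / (1+0.053)^2 = 15494.95305
Total PV = 1944.11301 + 15494.95305 = 17439.06606

€17439.07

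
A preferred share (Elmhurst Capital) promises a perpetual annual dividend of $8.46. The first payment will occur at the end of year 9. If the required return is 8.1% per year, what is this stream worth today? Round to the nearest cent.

$56.01

Value at end of year 8: C / r = $8.46 / 0.081 = $104.4444
Discount to today: PV = $104.4444 / (1 + 0.081)^8 = $104.4444 / 1.864685 = $56.01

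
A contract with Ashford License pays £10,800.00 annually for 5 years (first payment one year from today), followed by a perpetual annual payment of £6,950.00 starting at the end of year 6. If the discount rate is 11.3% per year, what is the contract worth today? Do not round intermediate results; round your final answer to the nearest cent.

£75626.89

PV of 5-year annuity: £10,800.00 × [1 − (1+0.113)^−5] / 0.113 = 39616.27982
Perpetuity value at year 5: £6,950.00 / 0.113 = 61504.42478
PV of perpetuity: 61504.42478 / (1+0.113)^5 = 36010.61508
Total PV = 39616.27982 + 36010.61508 = 75626.89490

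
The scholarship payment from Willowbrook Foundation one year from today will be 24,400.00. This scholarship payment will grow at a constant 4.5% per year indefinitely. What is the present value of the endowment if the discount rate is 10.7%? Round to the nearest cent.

393548.39

Growing perpetuity: P = D₁ / (r − g) = 24,400.0000 / (0.107 − 0.045) = 393,548.39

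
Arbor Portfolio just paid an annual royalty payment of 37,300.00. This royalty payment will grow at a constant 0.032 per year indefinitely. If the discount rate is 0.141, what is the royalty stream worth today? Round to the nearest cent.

D₁ = D₀ × (1 + g) = 37,300.00 × 1.032 = 38,493.6000
Growing perpetuity: P = D₁ / (r − g) = 38,493.6000 / (0.141 − 0.032) = 353,152.29

353152.29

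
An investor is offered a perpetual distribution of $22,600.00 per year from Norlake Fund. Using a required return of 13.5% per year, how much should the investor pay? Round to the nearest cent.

Level perpetuity: PV = C / r = $22,600.00 / 0.135 = $167,407.41

$167407.41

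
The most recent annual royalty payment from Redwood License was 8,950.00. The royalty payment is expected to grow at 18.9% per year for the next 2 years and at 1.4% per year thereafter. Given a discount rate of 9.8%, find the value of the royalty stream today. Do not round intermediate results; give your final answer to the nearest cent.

D_1 = 10641.55000
D_2 = 12652.80295
Terminal value at year 2: TV = D_2×(1+g_2)/(r−g_2) = 12829.94219/0.084 = 152737.40704
P_0 = D_1/(1+r)^1 + D_2/(1+r)^2 + TV/(1+r)^2
    = 9691.75774 + 10494.99085 + 126689.53242 = 146876.28101

146876.28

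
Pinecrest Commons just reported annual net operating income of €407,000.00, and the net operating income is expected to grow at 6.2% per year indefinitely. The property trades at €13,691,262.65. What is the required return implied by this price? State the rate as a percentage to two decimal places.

D₁ = €407,000.00 × 1.062 = €432,234.0000
P = D₁/(r − g) ⇒ r = D₁/P + g = €432,234.0000/€13,691,262.65 + 0.062 = 0.031570 + 0.062 = 0.093570

9.36%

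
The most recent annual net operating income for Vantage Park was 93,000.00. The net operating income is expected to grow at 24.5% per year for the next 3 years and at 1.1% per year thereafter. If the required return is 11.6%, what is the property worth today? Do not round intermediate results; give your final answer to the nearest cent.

D_1 = 115785.00000
D_2 = 144152.32500
D_3 = 179469.64462
Terminal value at year 3: TV = D_3×(1+g_2)/(r−g_2) = 181443.81072/0.105 = 1728036.29253
P_0 = D_1/(1+r)^1 + D_2/(1+r)^2 + D_3/(1+r)^3 + TV/(1+r)^3
    = 103750.00000 + 115742.60753 + 129121.45732 + 1243255.17478 = 1591869.23963

1591869.24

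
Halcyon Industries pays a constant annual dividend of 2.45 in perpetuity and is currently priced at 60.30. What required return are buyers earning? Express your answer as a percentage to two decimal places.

P = C/r ⇒ r = C/P = 2.45/60.30 = 0.040630

4.06%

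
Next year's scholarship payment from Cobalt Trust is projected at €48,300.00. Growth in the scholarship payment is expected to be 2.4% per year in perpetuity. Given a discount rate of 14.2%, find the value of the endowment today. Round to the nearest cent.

Growing perpetuity: P = D₁ / (r − g) = €48,300.0000 / (0.142 − 0.024) = €409,322.03

€409322.03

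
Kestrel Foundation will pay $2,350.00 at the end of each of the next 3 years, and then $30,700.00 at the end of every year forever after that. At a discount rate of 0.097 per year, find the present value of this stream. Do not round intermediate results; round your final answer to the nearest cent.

$245618.56

PV of 3-year annuity: $2,350.00 × [1 − (1+0.097)^−3] / 0.097 = 5875.10648
Perpetuity value at year 3: $30,700.00 / 0.097 = 316494.84536
PV of perpetuity: 316494.84536 / (1+0.097)^3 = 239743.45430
Total PV = 5875.10648 + 239743.45430 = 245618.56078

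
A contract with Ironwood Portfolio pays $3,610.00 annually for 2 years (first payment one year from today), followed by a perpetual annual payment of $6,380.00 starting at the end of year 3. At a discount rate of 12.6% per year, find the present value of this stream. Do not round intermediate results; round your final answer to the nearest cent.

PV of 2-year annuity: $3,610.00 × [1 − (1+0.126)^−2] / 0.126 = 6053.32067
Perpetuity value at year 2: $6,380.00 / 0.126 = 50634.92063
PV of perpetuity: 50634.92063 / (1+0.126)^2 = 39936.80820
Total PV = 6053.32067 + 39936.80820 = 45990.12887

$45990.13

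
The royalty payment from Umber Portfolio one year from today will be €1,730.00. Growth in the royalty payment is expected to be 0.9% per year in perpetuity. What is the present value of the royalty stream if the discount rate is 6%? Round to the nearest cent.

Growing perpetuity: P = D₁ / (r − g) = €1,730.0000 / (0.06 − 0.009) = €33,921.57

€33921.57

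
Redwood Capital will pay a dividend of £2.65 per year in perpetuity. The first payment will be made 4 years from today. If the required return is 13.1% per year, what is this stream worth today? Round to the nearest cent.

Value at end of year 3: C / r = £2.65 / 0.131 = £20.2290
Discount to today: PV = £20.2290 / (1 + 0.131)^3 = £20.2290 / 1.446731 = £13.98

£13.98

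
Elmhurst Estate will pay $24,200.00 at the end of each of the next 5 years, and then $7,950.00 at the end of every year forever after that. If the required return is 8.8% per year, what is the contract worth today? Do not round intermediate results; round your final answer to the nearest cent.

PV of 5-year annuity: $24,200.00 × [1 − (1+0.088)^−5] / 0.088 = 94620.06877
Perpetuity value at year 5: $7,950.00 / 0.088 = 90340.90909
PV of perpetuity: 90340.90909 / (1+0.088)^5 = 59257.04352
Total PV = 94620.06877 + 59257.04352 = 153877.11229

$153877.11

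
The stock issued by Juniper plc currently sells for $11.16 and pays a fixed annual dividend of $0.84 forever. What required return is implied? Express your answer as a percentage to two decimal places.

P = C/r ⇒ r = C/P = $0.84/$11.16 = 0.075269

7.53%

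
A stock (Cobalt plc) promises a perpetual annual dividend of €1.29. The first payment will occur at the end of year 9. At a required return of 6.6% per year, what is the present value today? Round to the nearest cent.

€11.72

Value at end of year 8: C / r = €1.29 / 0.066 = €19.5455
Discount to today: PV = €19.5455 / (1 + 0.066)^8 = €19.5455 / 1.667468 = €11.72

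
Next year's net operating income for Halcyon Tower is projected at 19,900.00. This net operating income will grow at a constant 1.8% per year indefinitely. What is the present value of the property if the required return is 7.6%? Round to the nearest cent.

Growing perpetuity: P = D₁ / (r − g) = 19,900.0000 / (0.076 − 0.018) = 343,103.45

343103.45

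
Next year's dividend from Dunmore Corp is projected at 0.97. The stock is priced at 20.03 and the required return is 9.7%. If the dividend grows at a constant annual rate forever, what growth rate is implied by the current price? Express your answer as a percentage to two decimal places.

P = D₁/(r−g) ⇒ g = r − D₁/P = 0.097 − 0.97/20.03 = 0.048573

4.86%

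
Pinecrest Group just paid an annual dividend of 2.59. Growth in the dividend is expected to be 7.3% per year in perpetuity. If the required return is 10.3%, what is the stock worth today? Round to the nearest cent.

92.64

D₁ = D₀ × (1 + g) = 2.59 × 1.073 = 2.7791
Growing perpetuity: P = D₁ / (r − g) = 2.7791 / (0.103 − 0.073) = 92.64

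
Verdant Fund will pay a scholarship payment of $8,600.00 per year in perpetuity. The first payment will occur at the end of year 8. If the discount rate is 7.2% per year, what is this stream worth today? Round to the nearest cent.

$73417.98

Value at end of year 7: C / r = $8,600.00 / 0.072 = $119,444.4444
Discount to today: PV = $119,444.4444 / (1 + 0.072)^7 = $119,444.4444 / 1.626910 = $73,417.98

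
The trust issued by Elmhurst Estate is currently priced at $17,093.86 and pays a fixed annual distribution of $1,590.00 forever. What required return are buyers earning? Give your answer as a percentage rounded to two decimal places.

P = C/r ⇒ r = C/P = $1,590.00/$17,093.86 = 0.093016

9.30%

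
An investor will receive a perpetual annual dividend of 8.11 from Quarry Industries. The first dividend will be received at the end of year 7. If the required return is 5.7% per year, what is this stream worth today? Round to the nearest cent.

102.02

Value at end of year 6: C / r = 8.11 / 0.057 = 142.2807
Discount to today: PV = 142.2807 / (1 + 0.057)^6 = 142.2807 / 1.394601 = 102.02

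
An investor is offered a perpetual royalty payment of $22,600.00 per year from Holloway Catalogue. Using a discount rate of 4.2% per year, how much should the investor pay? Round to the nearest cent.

$538095.24

Level perpetuity: PV = C / r = $22,600.00 / 0.042 = $538,095.24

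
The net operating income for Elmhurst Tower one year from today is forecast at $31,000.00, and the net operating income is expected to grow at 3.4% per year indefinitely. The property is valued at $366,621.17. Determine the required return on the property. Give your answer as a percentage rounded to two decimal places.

11.86%

P = D₁/(r − g) ⇒ r = D₁/P + g = $31,000.0000/$366,621.17 + 0.034 = 0.084556 + 0.034 = 0.118556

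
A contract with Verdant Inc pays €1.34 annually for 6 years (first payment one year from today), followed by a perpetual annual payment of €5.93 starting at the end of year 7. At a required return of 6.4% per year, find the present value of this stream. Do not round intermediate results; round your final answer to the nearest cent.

PV of 6-year annuity: €1.34 × [1 − (1+0.064)^−6] / 0.064 = 6.50721
Perpetuity value at year 6: €5.93 / 0.064 = 92.65625
PV of perpetuity: 92.65625 / (1+0.064)^6 = 63.85942
Total PV = 6.50721 + 63.85942 = 70.36663

€70.37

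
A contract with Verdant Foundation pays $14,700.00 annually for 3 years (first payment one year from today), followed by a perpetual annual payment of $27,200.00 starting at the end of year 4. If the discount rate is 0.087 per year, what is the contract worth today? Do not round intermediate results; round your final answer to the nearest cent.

PV of 3-year annuity: $14,700.00 × [1 − (1+0.087)^−3] / 0.087 = 37409.88386
Perpetuity value at year 3: $27,200.00 / 0.087 = 312643.67816
PV of perpetuity: 312643.67816 / (1+0.087)^3 = 243422.66857
Total PV = 37409.88386 + 243422.66857 = 280832.55243

$280832.55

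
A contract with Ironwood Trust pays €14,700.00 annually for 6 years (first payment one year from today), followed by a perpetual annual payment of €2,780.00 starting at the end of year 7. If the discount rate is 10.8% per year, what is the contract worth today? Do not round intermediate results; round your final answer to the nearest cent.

€76460.63

PV of 6-year annuity: €14,700.00 × [1 − (1+0.108)^−6] / 0.108 = 62548.85897
Perpetuity value at year 6: €2,780.00 / 0.108 = 25740.74074
PV of perpetuity: 25740.74074 / (1+0.108)^6 = 13911.77285
Total PV = 62548.85897 + 13911.77285 = 76460.63182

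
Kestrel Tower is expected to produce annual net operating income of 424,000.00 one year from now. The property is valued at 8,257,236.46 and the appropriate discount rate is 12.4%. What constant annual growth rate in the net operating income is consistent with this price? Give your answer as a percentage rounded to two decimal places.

7.27%

P = D₁/(r−g) ⇒ g = r − D₁/P = 0.124 − 424,000.00/8,257,236.46 = 0.072651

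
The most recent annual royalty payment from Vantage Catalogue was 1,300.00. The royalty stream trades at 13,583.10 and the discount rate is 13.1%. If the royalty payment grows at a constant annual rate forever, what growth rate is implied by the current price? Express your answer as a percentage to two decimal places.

3.22%

P = D₀(1+g)/(r−g) ⇒ P(r−g) = D₀(1+g) ⇒ g(P+D₀) = P·r − D₀
g = (P·r − D₀)/(P + D₀) = (13,583.10×0.131 − 1,300.00) / (13,583.10 + 1,300.00) = 0.032210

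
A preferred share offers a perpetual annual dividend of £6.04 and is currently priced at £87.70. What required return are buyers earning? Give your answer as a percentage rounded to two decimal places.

P = C/r ⇒ r = C/P = £6.04/£87.70 = 0.068871

6.89%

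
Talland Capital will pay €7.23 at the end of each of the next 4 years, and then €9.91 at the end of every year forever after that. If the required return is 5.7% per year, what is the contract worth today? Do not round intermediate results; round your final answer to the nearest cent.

PV of 4-year annuity: €7.23 × [1 − (1+0.057)^−4] / 0.057 = 25.22578
Perpetuity value at year 4: €9.91 / 0.057 = 173.85965
PV of perpetuity: 173.85965 / (1+0.057)^4 = 139.28324
Total PV = 25.22578 + 139.28324 = 164.50901

€164.51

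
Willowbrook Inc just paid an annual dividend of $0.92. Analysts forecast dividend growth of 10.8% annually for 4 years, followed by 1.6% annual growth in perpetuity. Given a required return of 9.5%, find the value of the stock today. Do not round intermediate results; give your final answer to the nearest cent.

$16.19

D_1 = 1.01936
D_2 = 1.12945
D_3 = 1.25143
D_4 = 1.38659
Terminal value at year 4: TV = D_4×(1+g_2)/(r−g_2) = 1.40877/0.079 = 17.83255
P_0 = D_1/(1+r)^1 + D_2/(1+r)^2 + D_3/(1+r)^3 + D_4/(1+r)^4 + TV/(1+r)^4
    = 0.93092 + 0.94197 + 0.95316 + 0.96447 + 12.40386 = 16.19439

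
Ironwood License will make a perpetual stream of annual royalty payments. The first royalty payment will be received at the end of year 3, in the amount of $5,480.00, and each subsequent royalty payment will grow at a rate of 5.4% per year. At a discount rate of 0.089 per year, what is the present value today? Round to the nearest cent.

Value at end of year 2: C₁ / (r − g) = $5,480.00 / (0.089 − 0.054) = $156,571.4286
Discount to today: PV = $156,571.4286 / (1 + 0.089)^2 = $156,571.4286 / 1.185921 = $132,025.18

$132025.18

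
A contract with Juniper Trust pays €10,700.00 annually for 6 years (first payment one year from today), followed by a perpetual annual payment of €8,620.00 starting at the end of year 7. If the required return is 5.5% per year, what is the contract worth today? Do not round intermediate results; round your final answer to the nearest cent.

€167117.98

PV of 6-year annuity: €10,700.00 × [1 − (1+0.055)^−6] / 0.055 = 53452.17430
Perpetuity value at year 6: €8,620.00 / 0.055 = 156727.27273
PV of perpetuity: 156727.27273 / (1+0.055)^6 = 113665.80147
Total PV = 53452.17430 + 113665.80147 = 167117.97577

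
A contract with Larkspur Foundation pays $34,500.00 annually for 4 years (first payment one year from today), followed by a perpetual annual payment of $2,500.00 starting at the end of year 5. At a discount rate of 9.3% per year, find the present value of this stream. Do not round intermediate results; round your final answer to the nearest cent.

$129873.75

PV of 4-year annuity: $34,500.00 × [1 − (1+0.093)^−4] / 0.093 = 111038.28542
Perpetuity value at year 4: $2,500.00 / 0.093 = 26881.72043
PV of perpetuity: 26881.72043 / (1+0.093)^4 = 18835.46786
Total PV = 111038.28542 + 18835.46786 = 129873.75329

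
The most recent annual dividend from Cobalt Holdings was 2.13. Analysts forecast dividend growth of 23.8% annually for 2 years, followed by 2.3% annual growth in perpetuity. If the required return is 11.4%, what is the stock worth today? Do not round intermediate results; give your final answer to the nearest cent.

34.57

D_1 = 2.63694
D_2 = 3.26453
Terminal value at year 2: TV = D_2×(1+g_2)/(r−g_2) = 3.33962/0.091 = 36.69908
P_0 = D_1/(1+r)^1 + D_2/(1+r)^2 + TV/(1+r)^2
    = 2.36709 + 2.63057 + 29.57228 = 34.56994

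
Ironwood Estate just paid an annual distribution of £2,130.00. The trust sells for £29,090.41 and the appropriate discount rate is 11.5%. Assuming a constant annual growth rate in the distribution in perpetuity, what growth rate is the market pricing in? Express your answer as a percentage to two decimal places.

3.89%

P = D₀(1+g)/(r−g) ⇒ P(r−g) = D₀(1+g) ⇒ g(P+D₀) = P·r − D₀
g = (P·r − D₀)/(P + D₀) = (£29,090.41×0.115 − £2,130.00) / (£29,090.41 + £2,130.00) = 0.038930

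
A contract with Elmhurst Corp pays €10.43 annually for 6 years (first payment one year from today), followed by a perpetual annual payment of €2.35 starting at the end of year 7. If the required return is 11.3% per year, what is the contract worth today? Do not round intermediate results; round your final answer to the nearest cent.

PV of 6-year annuity: €10.43 × [1 − (1+0.113)^−6] / 0.113 = 43.74578
Perpetuity value at year 6: €2.35 / 0.113 = 20.79646
PV of perpetuity: 20.79646 / (1+0.113)^6 = 10.94003
Total PV = 43.74578 + 10.94003 = 54.68581

€54.69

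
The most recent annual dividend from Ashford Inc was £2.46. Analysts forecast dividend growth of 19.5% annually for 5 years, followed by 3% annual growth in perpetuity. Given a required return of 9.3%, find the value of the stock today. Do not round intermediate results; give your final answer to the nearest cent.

£79.03

D_1 = 2.93970
D_2 = 3.51294
D_3 = 4.19797
D_4 = 5.01657
D_5 = 5.99480
Terminal value at year 5: TV = D_5×(1+g_2)/(r−g_2) = 6.17464/0.063 = 98.01021
P_0 = D_1/(1+r)^1 + D_2/(1+r)^2 + D_3/(1+r)^3 + D_4/(1+r)^4 + D_5/(1+r)^5 + TV/(1+r)^5
    = 2.68957 + 2.94056 + 3.21498 + 3.51501 + 3.84303 + 62.83050 = 79.03365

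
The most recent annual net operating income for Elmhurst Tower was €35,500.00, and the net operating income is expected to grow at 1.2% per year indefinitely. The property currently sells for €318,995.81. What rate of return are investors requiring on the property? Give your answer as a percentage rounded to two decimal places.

D₁ = €35,500.00 × 1.012 = €35,926.0000
P = D₁/(r − g) ⇒ r = D₁/P + g = €35,926.0000/€318,995.81 + 0.012 = 0.112622 + 0.012 = 0.124622

12.46%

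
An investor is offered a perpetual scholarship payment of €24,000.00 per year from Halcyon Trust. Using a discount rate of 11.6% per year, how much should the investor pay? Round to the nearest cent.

€206896.55

Level perpetuity: PV = C / r = €24,000.00 / 0.116 = €206,896.55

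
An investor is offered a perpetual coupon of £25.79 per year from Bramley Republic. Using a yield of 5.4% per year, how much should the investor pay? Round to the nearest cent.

£477.59

Level perpetuity: PV = C / r = £25.79 / 0.054 = £477.59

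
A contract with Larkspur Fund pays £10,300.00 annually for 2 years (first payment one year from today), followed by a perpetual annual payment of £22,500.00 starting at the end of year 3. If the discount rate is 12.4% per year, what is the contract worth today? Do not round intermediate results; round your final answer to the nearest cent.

PV of 2-year annuity: £10,300.00 × [1 − (1+0.124)^−2] / 0.124 = 17316.46002
Perpetuity value at year 2: £22,500.00 / 0.124 = 181451.61290
PV of perpetuity: 181451.61290 / (1+0.124)^2 = 143624.39440
Total PV = 17316.46002 + 143624.39440 = 160940.85443

£160940.85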